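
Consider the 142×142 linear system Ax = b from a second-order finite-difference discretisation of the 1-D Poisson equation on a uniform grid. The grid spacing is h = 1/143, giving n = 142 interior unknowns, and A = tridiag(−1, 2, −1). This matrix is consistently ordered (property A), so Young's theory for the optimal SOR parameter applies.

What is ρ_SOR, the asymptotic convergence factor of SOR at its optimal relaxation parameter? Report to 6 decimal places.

ρ_SOR = 0.957010

½·tridiag(1,0,1) at n=142: λ_k = cos(kπ/143); max |λ| at k=1 ⇒ ρ_J = cos(π/143) ≈ 0.999759.
√(1 − cos²(π/143)) = sin(π/143) ≈ 0.0219674.
So ω* = 2/1.0219674 = 1.957010 (Young).
At ω = 1.957010 every |λ(B_ω)| = ω−1, so ρ_SOR = 0.957010.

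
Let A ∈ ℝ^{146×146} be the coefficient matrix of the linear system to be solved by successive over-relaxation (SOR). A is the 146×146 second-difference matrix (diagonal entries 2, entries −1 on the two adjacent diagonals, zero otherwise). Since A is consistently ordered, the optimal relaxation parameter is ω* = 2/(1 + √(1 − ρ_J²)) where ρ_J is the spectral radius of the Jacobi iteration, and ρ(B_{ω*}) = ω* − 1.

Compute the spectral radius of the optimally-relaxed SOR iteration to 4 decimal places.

ρ_SOR = 0.9582

With n=146, ρ(Jacobi) = cos(π/147) = 0.9998.
1 − cos²(π/147) = sin²(π/147) ⇒ √(1−ρ_J²) = sin(π/147) = 0.02137.
Then 2/(1+√(1−ρ_J²)) = 2/(1+0.02137); ω* = 2/1.02137 = 1.9582.
[ρ_SOR] ω* − 1 = 0.9582.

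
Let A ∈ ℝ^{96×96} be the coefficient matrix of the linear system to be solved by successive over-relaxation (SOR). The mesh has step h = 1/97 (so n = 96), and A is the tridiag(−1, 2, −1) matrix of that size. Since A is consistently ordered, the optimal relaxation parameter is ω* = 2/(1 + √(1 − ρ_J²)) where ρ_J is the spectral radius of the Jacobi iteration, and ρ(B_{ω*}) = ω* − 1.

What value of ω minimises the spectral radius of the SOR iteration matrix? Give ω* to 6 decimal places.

B_J for the 96×96 system has eigenvalues cos(kπ/97); ρ_J = cos(π/97) = 0.999476.
1 − cos²(π/97) = sin²(π/97) ⇒ √(1−ρ_J²) = sin(π/97) = 0.0323819.
ω* = 2 / (1 + 0.0323819) = 2 / 1.0323819 ≈ 1.937268.
ρ_SOR = ω* − 1 ≈ 0.937268.

ω* = 1.937268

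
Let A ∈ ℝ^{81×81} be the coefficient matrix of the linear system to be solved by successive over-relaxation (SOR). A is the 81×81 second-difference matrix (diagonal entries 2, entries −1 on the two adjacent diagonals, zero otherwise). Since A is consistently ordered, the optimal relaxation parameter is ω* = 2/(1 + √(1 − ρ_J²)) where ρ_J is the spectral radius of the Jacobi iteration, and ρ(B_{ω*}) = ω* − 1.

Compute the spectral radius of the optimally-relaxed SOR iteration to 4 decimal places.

n=81: λ(B_J) = 1 − λ(A)/2 = cos(kπ/82); k=1 gives ρ_J = 0.9993.
root = sin(π/82) = 0.03830  (since 1−cos² = sin²).
ω* = 2/(1 + 0.03830) = 2/1.03830 = 1.9262.
ρ_SOR = ω* − 1 ≈ 0.9262.

ρ_SOR = 0.9262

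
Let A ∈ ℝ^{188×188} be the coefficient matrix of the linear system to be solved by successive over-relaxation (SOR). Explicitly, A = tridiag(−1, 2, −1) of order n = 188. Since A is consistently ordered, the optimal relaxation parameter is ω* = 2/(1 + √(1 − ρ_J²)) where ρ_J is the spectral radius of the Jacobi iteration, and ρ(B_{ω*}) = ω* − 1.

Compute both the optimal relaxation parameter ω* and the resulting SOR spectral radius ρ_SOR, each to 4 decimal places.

ω* = 1.9673, ρ_SOR = 0.9673

[ρ_J] n=188: ρ(B_J) = cos(π/(n+1)) = cos(π/189) = 0.9999.
root = sin(π/189) = 0.01662  (since 1−cos² = sin²).
ω* = 2/(1+0.01662) = 1.9673
ρ_SOR = ω* − 1 ≈ 0.9673.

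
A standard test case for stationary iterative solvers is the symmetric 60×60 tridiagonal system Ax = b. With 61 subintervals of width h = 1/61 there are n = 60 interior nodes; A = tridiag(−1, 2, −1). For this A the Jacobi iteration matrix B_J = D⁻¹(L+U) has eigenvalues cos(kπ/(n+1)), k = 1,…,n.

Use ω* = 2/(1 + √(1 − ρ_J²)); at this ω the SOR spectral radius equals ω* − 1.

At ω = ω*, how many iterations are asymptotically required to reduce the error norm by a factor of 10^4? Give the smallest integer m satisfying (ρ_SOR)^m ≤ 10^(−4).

m = 90

n=60: λ(B_J) = 1 − λ(A)/2 = cos(kπ/61); k=1 gives ρ_J = 0.9986741.
1 − cos²(π/61) = sin²(π/61) ⇒ √(1−ρ_J²) = sin(π/61) = 0.0514788.
Young: ω* = 2/(1+√(1−ρ_J²)) = 2/(1+0.0514788) = 2/1.0514788 = 1.9020830.
Hence ρ(B_{ω*}) = 1.9020830 − 1 = 0.9020830.
Need (0.9020830)^m ≤ 10^(−4): m ≥ 4·ln10/|ln 0.9020830| = 9.21034/0.103049 = 89.378 ⇒ m = 90.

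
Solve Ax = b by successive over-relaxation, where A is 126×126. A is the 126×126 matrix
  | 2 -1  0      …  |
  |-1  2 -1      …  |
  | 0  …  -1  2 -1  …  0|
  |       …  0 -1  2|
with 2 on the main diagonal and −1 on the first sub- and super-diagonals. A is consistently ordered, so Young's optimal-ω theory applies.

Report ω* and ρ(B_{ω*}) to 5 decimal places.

½·tridiag(1,0,1) at n=126: λ_k = cos(kπ/127); max |λ| at k=1 ⇒ ρ_J = cos(π/127) ≈ 0.99969.
√(1−ρ_J²) simplifies to sin(π/127) = 0.024734.
ω* = 2 / (1 + 0.024734) = 2 / 1.024734 ≈ 1.95173.
Hence ρ(B_{ω*}) = 1.95173 − 1 = 0.95173.

ω* = 1.95173, ρ_SOR = 0.95173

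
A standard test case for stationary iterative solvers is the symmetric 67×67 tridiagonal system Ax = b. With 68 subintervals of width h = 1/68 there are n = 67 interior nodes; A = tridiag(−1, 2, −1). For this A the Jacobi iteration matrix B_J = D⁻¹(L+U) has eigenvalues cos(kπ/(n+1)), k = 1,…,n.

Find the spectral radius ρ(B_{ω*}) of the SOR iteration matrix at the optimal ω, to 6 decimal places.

ρ_SOR = 0.911711

B_J for the 67×67 system has eigenvalues cos(kπ/68); ρ_J = cos(π/68) = 0.998933.
root = sin(π/68) = 0.0461835  (since 1−cos² = sin²).
[ω*] 2 ÷ (1 + 0.0461835) = 2 ÷ 1.0461835 = 1.911711.
[ρ_SOR] ω* − 1 = 0.911711.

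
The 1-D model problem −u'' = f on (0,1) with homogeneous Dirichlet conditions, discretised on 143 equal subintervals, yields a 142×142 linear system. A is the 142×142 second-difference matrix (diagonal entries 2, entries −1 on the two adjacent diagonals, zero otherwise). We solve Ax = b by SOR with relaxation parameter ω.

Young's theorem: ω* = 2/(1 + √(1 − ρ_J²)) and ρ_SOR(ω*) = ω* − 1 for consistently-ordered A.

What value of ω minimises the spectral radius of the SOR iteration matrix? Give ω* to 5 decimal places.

ρ_J = max_k |cos(kπ/143)| = cos(π/143) = 0.99976
√(1 − cos²(π/143)) = sin(π/143) ≈ 0.021967.
Then 2/(1+√(1−ρ_J²)) = 2/(1+0.021967); ω* = 2/1.021967 = 1.95701.
ρ(B_{ω*}) = ω*−1 = 0.95701

ω* = 1.95701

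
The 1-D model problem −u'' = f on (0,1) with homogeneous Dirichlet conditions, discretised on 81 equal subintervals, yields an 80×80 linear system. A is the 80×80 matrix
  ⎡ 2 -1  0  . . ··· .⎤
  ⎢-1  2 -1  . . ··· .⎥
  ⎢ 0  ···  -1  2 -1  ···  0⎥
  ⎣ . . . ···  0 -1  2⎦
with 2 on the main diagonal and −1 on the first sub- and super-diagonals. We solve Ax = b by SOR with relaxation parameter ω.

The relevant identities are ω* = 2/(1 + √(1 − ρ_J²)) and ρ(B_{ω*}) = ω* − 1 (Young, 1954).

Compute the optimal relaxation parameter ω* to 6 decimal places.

ω* = 1.925344

ρ_J = max_k |cos(kπ/81)| = cos(π/81) = 0.999248
√(1−ρ_J²) simplifies to sin(π/81) = 0.0387754.
ω* = 2/(1+0.0387754) = 1.925344
[ρ_SOR] ω* − 1 = 0.925344.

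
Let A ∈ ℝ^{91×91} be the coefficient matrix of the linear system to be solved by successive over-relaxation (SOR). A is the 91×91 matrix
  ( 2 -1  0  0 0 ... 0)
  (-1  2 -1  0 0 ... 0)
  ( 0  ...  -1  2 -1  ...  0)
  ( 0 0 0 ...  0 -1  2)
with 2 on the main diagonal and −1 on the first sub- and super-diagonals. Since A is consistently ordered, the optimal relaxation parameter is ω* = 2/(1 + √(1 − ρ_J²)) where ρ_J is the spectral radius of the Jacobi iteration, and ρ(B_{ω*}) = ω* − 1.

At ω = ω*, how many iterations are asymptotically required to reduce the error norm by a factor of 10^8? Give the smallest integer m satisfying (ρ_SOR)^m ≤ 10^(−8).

[ρ_J] n=91: ρ(B_J) = cos(π/(n+1)) = cos(π/92) = 0.9994170.
1 − cos²(π/92) = sin²(π/92) ⇒ √(1−ρ_J²) = sin(π/92) = 0.0341411.
So ω* = 2/1.0341411 = 1.9339721 (Young).
Hence ρ(B_{ω*}) = 1.9339721 − 1 = 0.9339721.
(0.9339721)^m ≤ 10^{−8}  ⇒  m·ln(0.9339721) ≤ −8·ln10  ⇒  m ≥ 269.668  ⇒  m = 270

m = 270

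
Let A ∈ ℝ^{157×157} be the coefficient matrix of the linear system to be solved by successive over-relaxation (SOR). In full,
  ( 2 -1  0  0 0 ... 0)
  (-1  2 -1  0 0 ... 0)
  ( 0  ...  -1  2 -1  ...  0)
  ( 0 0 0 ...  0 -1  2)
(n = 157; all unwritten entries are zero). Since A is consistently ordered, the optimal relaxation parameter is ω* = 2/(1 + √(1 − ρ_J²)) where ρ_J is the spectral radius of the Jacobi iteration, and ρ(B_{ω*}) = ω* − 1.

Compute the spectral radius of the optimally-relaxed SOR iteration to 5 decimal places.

½·tridiag(1,0,1) at n=157: λ_k = cos(kπ/158); max |λ| at k=1 ⇒ ρ_J = cos(π/158) ≈ 0.99980.
√(1 − cos²(π/158)) = sin(π/158) ≈ 0.019882.
[ω*] 2 ÷ (1 + 0.019882) = 2 ÷ 1.019882 = 1.96101.
[ρ_SOR] ω* − 1 = 0.96101.

ρ_SOR = 0.96101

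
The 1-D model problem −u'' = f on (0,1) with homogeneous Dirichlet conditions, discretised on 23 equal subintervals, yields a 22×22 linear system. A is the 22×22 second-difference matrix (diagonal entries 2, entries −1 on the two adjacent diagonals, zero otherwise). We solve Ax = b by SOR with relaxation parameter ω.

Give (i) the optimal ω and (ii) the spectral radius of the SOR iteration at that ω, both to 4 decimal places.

spectrum of D⁻¹(L+U) = {cos(kπ/23) : 1≤k≤22}; ρ_J = cos(π/23) = 0.9907.
√(1−ρ_J²) = |sin(π/23)| = 0.13617
Then 2/(1+√(1−ρ_J²)) = 2/(1+0.13617); ω* = 2/1.13617 = 1.7603.
ρ(B_{ω*}) = ω*−1 = 0.7603

ω* = 1.7603, ρ_SOR = 0.7603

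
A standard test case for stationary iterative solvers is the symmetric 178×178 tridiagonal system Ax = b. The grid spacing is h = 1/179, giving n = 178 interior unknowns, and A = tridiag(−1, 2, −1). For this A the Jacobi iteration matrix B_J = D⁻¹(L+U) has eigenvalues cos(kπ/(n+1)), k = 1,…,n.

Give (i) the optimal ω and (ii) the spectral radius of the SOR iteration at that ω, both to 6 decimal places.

ω* = 1.965506, ρ_SOR = 0.965506

½·tridiag(1,0,1) at n=178: λ_k = cos(kπ/179); max |λ| at k=1 ⇒ ρ_J = cos(π/179) ≈ 0.999846.
1 − cos²(π/179) = sin²(π/179) ⇒ √(1−ρ_J²) = sin(π/179) = 0.0175499.
[ω*] 2 ÷ (1 + 0.0175499) = 2 ÷ 1.0175499 = 1.965506.
At ω = 1.965506 every |λ(B_ω)| = ω−1, so ρ_SOR = 0.965506.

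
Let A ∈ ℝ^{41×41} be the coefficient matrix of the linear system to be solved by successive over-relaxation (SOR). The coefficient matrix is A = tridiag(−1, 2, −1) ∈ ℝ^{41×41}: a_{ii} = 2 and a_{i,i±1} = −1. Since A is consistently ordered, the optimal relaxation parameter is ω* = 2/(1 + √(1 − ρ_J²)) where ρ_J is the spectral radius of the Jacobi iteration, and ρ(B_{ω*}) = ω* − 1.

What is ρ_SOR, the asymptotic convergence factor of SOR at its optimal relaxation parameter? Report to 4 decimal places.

ρ_SOR = 0.8609

B_J for the 41×41 system has eigenvalues cos(kπ/42); ρ_J = cos(π/42) = 0.9972.
1 − cos²(π/42) = sin²(π/42) ⇒ √(1−ρ_J²) = sin(π/42) = 0.07473.
Then 2/(1+√(1−ρ_J²)) = 2/(1+0.07473); ω* = 2/1.07473 = 1.8609.
At ω = 1.8609 every |λ(B_ω)| = ω−1, so ρ_SOR = 0.8609.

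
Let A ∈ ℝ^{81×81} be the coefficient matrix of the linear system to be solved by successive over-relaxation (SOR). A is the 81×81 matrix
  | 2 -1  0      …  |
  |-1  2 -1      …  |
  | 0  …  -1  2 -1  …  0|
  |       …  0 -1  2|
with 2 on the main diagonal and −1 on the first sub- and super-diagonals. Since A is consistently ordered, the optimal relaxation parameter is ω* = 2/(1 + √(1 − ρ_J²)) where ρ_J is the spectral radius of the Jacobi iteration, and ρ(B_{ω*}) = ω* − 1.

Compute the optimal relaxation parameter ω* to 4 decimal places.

B_J for the 81×81 system has eigenvalues cos(kπ/82); ρ_J = cos(π/82) = 0.9993.
√(1 − cos²(π/82)) = sin(π/82) ≈ 0.03830.
Then 2/(1+√(1−ρ_J²)) = 2/(1+0.03830); ω* = 2/1.03830 = 1.9262.
ρ_SOR = ω* − 1 = 1.9262 − 1 = 0.9262.

ω* = 1.9262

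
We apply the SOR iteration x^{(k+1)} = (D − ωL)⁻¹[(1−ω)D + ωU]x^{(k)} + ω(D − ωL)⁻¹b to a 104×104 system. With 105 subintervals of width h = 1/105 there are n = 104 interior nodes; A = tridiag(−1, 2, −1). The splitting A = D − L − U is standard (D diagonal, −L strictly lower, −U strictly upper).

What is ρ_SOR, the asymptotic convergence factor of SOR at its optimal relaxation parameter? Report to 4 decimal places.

ρ_SOR = 0.9419

B_J for the 104×104 system has eigenvalues cos(kπ/105); ρ_J = cos(π/105) = 0.9996.
√(1−ρ_J²) simplifies to sin(π/105) = 0.02992.
ω* = 2/(1 + 0.02992) = 2/1.02992 = 1.9419.
ρ_SOR = ω* − 1 ≈ 0.9419.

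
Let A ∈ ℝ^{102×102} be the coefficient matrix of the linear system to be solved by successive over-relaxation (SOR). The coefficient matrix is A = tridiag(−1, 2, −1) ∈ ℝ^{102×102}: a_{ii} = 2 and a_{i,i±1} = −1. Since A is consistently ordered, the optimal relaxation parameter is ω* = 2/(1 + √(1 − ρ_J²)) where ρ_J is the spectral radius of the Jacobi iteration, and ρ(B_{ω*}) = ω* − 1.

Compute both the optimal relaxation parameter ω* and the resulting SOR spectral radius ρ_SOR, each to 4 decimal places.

ω* = 1.9408, ρ_SOR = 0.9408

[ρ_J] n=102: ρ(B_J) = cos(π/(n+1)) = cos(π/103) = 0.9995.
√(1−ρ_J²) = |sin(π/103)| = 0.03050
ω* = 2/(1+0.03050) = 1.9408
ρ(B_{ω*}) = ω*−1 = 0.9408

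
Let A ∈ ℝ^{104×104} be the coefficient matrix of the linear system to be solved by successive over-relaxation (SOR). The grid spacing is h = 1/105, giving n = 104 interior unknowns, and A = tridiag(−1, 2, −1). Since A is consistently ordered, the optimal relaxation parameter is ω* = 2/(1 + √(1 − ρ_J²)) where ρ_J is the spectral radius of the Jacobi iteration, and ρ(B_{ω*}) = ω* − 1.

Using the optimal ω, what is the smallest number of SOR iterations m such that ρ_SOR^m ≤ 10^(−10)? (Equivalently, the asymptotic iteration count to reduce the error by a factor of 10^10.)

m = 385

spectrum of D⁻¹(L+U) = {cos(kπ/105) : 1≤k≤104}; ρ_J = cos(π/105) = 0.9995524.
√(1−ρ_J²) simplifies to sin(π/105) = 0.0299155.
Young: ω* = 2/(1+√(1−ρ_J²)) = 2/(1+0.0299155) = 2/1.0299155 = 1.9419069.
ρ_SOR = ω* − 1 = 1.9419069 − 1 = 0.9419069.
For 10 digits: m = 10·ln10 / (−ln 0.9419069) = 23.0259/0.0598488 = 384.735; round up → m = 385.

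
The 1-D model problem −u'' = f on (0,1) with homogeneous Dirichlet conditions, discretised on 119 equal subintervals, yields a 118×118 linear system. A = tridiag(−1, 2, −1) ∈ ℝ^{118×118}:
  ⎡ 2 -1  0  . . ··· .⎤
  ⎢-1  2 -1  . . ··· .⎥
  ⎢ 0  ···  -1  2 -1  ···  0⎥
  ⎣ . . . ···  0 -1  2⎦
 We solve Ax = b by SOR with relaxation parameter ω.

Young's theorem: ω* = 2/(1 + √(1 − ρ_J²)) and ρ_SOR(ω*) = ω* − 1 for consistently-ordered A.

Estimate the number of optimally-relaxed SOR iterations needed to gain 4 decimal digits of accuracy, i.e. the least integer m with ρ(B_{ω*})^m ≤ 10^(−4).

m = 175

With n=118, ρ(Jacobi) = cos(π/119) = 0.9996515.
1 − cos²(π/119) = sin²(π/119) ⇒ √(1−ρ_J²) = sin(π/119) = 0.0263969.
So ω* = 2/1.0263969 = 1.9485640 (Young).
ρ_SOR = ω* − 1 = 1.9485640 − 1 = 0.9485640.
For 4 digits: m = 4·ln10 / (−ln 0.9485640) = 9.21034/0.052806 = 174.418; round up → m = 175.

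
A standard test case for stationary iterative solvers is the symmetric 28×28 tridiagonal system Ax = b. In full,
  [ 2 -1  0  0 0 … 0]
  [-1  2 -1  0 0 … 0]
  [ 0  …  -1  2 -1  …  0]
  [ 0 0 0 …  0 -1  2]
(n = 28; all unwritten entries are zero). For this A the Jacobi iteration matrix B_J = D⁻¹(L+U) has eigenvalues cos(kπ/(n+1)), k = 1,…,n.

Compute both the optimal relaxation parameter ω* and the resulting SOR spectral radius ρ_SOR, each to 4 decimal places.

B_J for the 28×28 system has eigenvalues cos(kπ/29); ρ_J = cos(π/29) = 0.9941.
√(1−ρ_J²) simplifies to sin(π/29) = 0.10812.
Then 2/(1+√(1−ρ_J²)) = 2/(1+0.10812); ω* = 2/1.10812 = 1.8049.
ρ_SOR = ω* − 1 = 1.8049 − 1 = 0.8049.

ω* = 1.8049, ρ_SOR = 0.8049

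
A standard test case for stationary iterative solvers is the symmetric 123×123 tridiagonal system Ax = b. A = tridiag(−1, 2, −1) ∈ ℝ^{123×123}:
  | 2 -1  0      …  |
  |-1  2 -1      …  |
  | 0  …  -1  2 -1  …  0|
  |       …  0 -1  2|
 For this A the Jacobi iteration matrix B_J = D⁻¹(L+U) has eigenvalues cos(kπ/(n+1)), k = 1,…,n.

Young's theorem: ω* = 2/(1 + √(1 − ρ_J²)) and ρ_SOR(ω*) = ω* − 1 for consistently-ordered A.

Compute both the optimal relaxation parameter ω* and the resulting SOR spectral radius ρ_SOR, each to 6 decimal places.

spectrum of D⁻¹(L+U) = {cos(kπ/124) : 1≤k≤123}; ρ_J = cos(π/124) = 0.999679.
1 − cos²(π/124) = sin²(π/124) ⇒ √(1−ρ_J²) = sin(π/124) = 0.0253327.
ω* = 2/(1+0.0253327) = 1.950586
ρ(B_{ω*}) = ω*−1 = 0.950586

ω* = 1.950586, ρ_SOR = 0.950586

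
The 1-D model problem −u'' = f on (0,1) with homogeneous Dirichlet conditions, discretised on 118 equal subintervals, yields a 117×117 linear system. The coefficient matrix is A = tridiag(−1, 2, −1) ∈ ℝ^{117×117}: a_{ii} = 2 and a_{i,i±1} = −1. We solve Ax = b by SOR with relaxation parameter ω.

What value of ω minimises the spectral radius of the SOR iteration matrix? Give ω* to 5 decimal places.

ω* = 1.94814

B_J for the 117×117 system has eigenvalues cos(kπ/118); ρ_J = cos(π/118) = 0.99965.
√(1−ρ_J²) simplifies to sin(π/118) = 0.026621.
[ω*] 2 ÷ (1 + 0.026621) = 2 ÷ 1.026621 = 1.94814.
At ω = 1.94814 every |λ(B_ω)| = ω−1, so ρ_SOR = 0.94814.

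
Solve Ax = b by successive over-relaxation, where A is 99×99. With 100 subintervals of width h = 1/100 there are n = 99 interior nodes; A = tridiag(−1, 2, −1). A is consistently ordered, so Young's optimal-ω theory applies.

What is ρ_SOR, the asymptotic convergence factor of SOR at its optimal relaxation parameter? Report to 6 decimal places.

ρ_SOR = 0.939092

n=99: λ(B_J) = 1 − λ(A)/2 = cos(kπ/100); k=1 gives ρ_J = 0.999507.
√(1−ρ_J²) = |sin(π/100)| = 0.0314108
Then 2/(1+√(1−ρ_J²)) = 2/(1+0.0314108); ω* = 2/1.0314108 = 1.939092.
ρ_SOR = ω* − 1 = 1.939092 − 1 = 0.939092.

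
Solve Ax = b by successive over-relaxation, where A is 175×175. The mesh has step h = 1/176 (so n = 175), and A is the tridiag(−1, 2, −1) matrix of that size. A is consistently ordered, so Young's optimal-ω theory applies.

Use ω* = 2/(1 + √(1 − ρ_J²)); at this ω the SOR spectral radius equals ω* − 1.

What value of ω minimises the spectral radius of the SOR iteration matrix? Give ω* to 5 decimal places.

ω* = 1.96493

With n=175, ρ(Jacobi) = cos(π/176) = 0.99984.
root = sin(π/176) = 0.017849  (since 1−cos² = sin²).
[ω*] 2 ÷ (1 + 0.017849) = 2 ÷ 1.017849 = 1.96493.
and ρ(B_{ω*}) = 1.96493 − 1 = 0.96493.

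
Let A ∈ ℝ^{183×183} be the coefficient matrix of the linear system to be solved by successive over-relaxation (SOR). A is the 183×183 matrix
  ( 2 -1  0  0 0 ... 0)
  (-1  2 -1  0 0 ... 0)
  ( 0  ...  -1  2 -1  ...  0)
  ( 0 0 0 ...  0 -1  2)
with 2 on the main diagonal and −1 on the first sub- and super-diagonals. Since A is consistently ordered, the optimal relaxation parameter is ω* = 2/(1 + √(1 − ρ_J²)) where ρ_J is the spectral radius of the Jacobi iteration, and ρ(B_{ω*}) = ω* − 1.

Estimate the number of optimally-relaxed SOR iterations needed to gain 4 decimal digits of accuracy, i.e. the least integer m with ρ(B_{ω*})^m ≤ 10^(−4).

m = 270

With n=183, ρ(Jacobi) = cos(π/184) = 0.9998542.
root = sin(π/184) = 0.0170730  (since 1−cos² = sin²).
ω* = 2/(1 + 0.0170730) = 2/1.0170730 = 1.9664272.
ρ_SOR = ω* − 1 = 1.9664272 − 1 = 0.9664272.
4·ln10 = 9.21034; −ln(0.9664272) = 0.0341493; m = ⌈9.21034/0.0341493⌉ = ⌈269.708⌉ = 270.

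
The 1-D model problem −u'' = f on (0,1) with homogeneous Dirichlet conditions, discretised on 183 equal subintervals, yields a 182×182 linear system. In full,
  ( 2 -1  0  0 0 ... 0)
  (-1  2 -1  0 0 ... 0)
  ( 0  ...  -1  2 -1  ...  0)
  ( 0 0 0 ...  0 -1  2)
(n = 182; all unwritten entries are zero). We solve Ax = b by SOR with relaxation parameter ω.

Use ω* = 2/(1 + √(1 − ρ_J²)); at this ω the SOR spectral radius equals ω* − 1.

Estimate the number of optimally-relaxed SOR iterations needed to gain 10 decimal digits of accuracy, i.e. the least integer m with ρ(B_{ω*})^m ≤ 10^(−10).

ρ_J = max_k |cos(kπ/183)| = cos(π/183) = 0.9998526
1 − cos²(π/183) = sin²(π/183) ⇒ √(1−ρ_J²) = sin(π/183) = 0.0171663.
So ω* = 2/1.0171663 = 1.9662468 (Young).
ρ_SOR = ω* − 1 ≈ 0.9662468.
Need (0.9662468)^m ≤ 10^(−10): m ≥ 10·ln10/|ln 0.9662468| = 23.0259/0.034336 = 670.605 ⇒ m = 671.

m = 671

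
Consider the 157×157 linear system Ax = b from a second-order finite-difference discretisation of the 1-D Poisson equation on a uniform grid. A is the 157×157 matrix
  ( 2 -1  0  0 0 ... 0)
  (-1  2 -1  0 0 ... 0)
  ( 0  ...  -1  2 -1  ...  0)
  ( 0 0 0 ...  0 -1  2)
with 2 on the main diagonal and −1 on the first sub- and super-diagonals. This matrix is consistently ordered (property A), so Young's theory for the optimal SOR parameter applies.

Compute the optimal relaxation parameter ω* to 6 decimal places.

ω* = 1.961011

With n=157, ρ(Jacobi) = cos(π/158) = 0.999802.
√(1 − cos²(π/158)) = sin(π/158) ≈ 0.0198822.
Then 2/(1+√(1−ρ_J²)) = 2/(1+0.0198822); ω* = 2/1.0198822 = 1.961011.
ρ(B_{ω*}) = ω*−1 = 0.961011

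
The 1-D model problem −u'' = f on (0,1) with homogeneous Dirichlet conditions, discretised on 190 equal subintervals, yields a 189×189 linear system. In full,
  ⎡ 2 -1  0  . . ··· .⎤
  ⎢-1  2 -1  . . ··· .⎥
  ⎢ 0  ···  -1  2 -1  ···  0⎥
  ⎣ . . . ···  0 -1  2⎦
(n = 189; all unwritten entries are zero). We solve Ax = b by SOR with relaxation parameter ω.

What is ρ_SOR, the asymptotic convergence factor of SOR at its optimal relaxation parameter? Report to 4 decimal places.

With n=189, ρ(Jacobi) = cos(π/190) = 0.9999.
√(1−ρ_J²) simplifies to sin(π/190) = 0.01653.
ω* = 2 / (1 + 0.01653) = 2 / 1.01653 ≈ 1.9675.
ρ_SOR = ω* − 1 ≈ 0.9675.

ρ_SOR = 0.9675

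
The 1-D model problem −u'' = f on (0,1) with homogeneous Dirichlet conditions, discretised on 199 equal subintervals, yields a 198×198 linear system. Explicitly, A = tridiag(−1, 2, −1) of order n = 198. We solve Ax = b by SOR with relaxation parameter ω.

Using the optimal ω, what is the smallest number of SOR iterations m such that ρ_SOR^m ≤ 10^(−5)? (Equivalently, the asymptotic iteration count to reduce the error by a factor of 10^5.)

m = 365

½·tridiag(1,0,1) at n=198: λ_k = cos(kπ/199); max |λ| at k=1 ⇒ ρ_J = cos(π/199) ≈ 0.9998754.
√(1−ρ_J²) simplifies to sin(π/199) = 0.0157862.
ω* = 2 / (1 + 0.0157862) = 2 / 1.0157862 ≈ 1.9689183.
ρ_SOR = ω* − 1 ≈ 0.9689183.
m ≥ 5·ln10 / (−ln 0.9689183) = 364.621; smallest integer m = 365.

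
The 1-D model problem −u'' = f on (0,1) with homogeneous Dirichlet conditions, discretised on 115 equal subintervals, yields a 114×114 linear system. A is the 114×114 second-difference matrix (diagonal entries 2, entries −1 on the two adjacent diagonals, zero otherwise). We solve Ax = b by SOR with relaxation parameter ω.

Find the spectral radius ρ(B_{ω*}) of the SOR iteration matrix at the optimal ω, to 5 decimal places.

ρ_SOR = 0.94682

With n=114, ρ(Jacobi) = cos(π/115) = 0.99963.
√(1−ρ_J²) = |sin(π/115)| = 0.027315
So ω* = 2/1.027315 = 1.94682 (Young).
Hence ρ(B_{ω*}) = 1.94682 − 1 = 0.94682.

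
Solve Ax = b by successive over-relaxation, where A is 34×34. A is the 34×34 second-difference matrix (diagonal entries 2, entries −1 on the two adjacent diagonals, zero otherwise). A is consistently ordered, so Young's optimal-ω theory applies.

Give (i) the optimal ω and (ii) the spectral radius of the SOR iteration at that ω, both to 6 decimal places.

ω* = 1.835470, ρ_SOR = 0.835470

With n=34, ρ(Jacobi) = cos(π/35) = 0.995974.
√(1 − cos²(π/35)) = sin(π/35) ≈ 0.0896393.
Young: ω* = 2/(1+√(1−ρ_J²)) = 2/(1+0.0896393) = 2/1.0896393 = 1.835470.
ρ(B_{ω*}) = ω*−1 = 0.835470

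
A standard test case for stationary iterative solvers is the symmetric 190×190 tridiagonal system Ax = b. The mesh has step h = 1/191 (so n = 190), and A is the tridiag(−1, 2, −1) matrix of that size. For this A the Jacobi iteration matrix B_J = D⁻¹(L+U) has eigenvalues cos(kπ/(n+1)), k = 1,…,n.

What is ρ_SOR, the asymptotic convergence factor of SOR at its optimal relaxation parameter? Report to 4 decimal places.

n=190: λ(B_J) = 1 − λ(A)/2 = cos(kπ/191); k=1 gives ρ_J = 0.9999.
root = sin(π/191) = 0.01645  (since 1−cos² = sin²).
[ω*] 2 ÷ (1 + 0.01645) = 2 ÷ 1.01645 = 1.9676.
At ω = 1.9676 every |λ(B_ω)| = ω−1, so ρ_SOR = 0.9676.

ρ_SOR = 0.9676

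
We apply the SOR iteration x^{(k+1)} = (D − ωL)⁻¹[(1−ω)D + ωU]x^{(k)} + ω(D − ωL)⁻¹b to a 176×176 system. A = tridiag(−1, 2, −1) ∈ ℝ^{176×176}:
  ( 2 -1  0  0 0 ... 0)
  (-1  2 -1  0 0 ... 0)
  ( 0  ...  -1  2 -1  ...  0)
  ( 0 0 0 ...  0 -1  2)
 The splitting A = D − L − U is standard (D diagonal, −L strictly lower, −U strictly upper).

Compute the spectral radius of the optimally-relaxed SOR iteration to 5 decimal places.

ρ_SOR = 0.96512

[ρ_J] n=176: ρ(B_J) = cos(π/(n+1)) = cos(π/177) = 0.99984.
√(1−ρ_J²) = |sin(π/177)| = 0.017748
ω* = 2/(1 + 0.017748) = 2/1.017748 = 1.96512.
ρ_SOR = ω* − 1 ≈ 0.96512.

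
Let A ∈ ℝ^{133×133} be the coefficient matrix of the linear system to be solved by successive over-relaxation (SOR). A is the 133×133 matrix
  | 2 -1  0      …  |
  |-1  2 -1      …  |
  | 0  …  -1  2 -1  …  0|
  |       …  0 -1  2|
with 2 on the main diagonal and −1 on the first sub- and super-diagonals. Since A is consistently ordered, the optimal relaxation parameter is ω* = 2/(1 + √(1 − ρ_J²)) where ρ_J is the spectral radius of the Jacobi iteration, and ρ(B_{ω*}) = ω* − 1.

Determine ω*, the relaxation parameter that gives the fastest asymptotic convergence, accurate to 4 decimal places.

B_J for the 133×133 system has eigenvalues cos(kπ/134); ρ_J = cos(π/134) = 0.9997.
1 − cos²(π/134) = sin²(π/134) ⇒ √(1−ρ_J²) = sin(π/134) = 0.02344.
Young: ω* = 2/(1+√(1−ρ_J²)) = 2/(1+0.02344) = 2/1.02344 = 1.9542.
ρ_SOR = ω* − 1 ≈ 0.9542.

ω* = 1.9542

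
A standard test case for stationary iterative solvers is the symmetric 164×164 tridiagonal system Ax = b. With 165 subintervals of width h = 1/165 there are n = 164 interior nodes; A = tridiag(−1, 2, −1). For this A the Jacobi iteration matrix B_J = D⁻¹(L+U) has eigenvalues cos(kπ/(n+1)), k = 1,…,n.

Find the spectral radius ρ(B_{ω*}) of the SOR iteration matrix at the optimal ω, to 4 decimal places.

ρ_SOR = 0.9626

ρ_J = max_k |cos(kπ/165)| = cos(π/165) = 0.9998
root = sin(π/165) = 0.01904  (since 1−cos² = sin²).
Young: ω* = 2/(1+√(1−ρ_J²)) = 2/(1+0.01904) = 2/1.01904 = 1.9626.
ρ_SOR = ω* − 1 ≈ 0.9626.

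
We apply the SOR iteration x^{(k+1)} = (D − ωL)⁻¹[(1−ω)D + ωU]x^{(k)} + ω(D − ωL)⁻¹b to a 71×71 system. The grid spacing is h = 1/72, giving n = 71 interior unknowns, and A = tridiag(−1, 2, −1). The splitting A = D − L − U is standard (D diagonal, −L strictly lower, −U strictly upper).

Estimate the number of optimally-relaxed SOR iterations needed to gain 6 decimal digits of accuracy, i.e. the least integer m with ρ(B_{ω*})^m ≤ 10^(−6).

[ρ_J] n=71: ρ(B_J) = cos(π/(n+1)) = cos(π/72) = 0.9990482.
√(1 − cos²(π/72)) = sin(π/72) ≈ 0.0436194.
[ω*] 2 ÷ (1 + 0.0436194) = 2 ÷ 1.0436194 = 1.9164075.
At ω = 1.9164075 every |λ(B_ω)| = ω−1, so ρ_SOR = 0.9164075.
For 6 digits: m = 6·ln10 / (−ln 0.9164075) = 13.8155/0.0872941 = 158.264; round up → m = 159.

m = 159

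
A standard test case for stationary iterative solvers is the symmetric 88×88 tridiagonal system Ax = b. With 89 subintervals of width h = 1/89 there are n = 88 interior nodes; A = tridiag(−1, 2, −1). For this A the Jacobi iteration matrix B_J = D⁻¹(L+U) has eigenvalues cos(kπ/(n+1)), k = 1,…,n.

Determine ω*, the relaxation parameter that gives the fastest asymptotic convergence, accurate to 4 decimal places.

ω* = 1.9318

½·tridiag(1,0,1) at n=88: λ_k = cos(kπ/89); max |λ| at k=1 ⇒ ρ_J = cos(π/89) ≈ 0.9994.
root = sin(π/89) = 0.03529  (since 1−cos² = sin²).
[ω*] 2 ÷ (1 + 0.03529) = 2 ÷ 1.03529 = 1.9318.
[ρ_SOR] ω* − 1 = 0.9318.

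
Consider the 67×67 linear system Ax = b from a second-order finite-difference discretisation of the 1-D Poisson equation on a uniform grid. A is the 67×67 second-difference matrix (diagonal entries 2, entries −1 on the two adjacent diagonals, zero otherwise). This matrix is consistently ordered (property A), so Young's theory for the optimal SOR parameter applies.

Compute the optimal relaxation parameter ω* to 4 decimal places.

ω* = 1.9117

spectrum of D⁻¹(L+U) = {cos(kπ/68) : 1≤k≤67}; ρ_J = cos(π/68) = 0.9989.
root = sin(π/68) = 0.04618  (since 1−cos² = sin²).
Then 2/(1+√(1−ρ_J²)) = 2/(1+0.04618); ω* = 2/1.04618 = 1.9117.
and ρ(B_{ω*}) = 1.9117 − 1 = 0.9117.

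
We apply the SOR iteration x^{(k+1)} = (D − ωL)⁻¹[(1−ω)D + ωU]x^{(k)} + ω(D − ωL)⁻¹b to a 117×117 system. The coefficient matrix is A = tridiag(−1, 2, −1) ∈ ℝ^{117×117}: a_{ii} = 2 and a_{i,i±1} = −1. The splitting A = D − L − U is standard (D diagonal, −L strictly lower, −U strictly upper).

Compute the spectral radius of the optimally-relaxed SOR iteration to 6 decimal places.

[ρ_J] n=117: ρ(B_J) = cos(π/(n+1)) = cos(π/118) = 0.999646.
1 − cos²(π/118) = sin²(π/118) ⇒ √(1−ρ_J²) = sin(π/118) = 0.0266205.
[ω*] 2 ÷ (1 + 0.0266205) = 2 ÷ 1.0266205 = 1.948140.
Hence ρ(B_{ω*}) = 1.948140 − 1 = 0.948140.

ρ_SOR = 0.948140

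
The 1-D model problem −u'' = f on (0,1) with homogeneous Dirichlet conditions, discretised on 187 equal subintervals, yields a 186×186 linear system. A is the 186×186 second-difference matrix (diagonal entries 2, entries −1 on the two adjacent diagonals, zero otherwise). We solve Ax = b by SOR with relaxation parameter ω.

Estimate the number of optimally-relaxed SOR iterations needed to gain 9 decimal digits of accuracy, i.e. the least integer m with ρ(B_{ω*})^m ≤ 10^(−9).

½·tridiag(1,0,1) at n=186: λ_k = cos(kπ/187); max |λ| at k=1 ⇒ ρ_J = cos(π/187) ≈ 0.9998589.
√(1−ρ_J²) = |sin(π/187)| = 0.0167992
Young: ω* = 2/(1+√(1−ρ_J²)) = 2/(1+0.0167992) = 2/1.0167992 = 1.9669567.
At ω = 1.9669567 every |λ(B_ω)| = ω−1, so ρ_SOR = 0.9669567.
Need (0.9669567)^m ≤ 10^(−9): m ≥ 9·ln10/|ln 0.9669567| = 20.7233/0.0336016 = 616.736 ⇒ m = 617.

m = 617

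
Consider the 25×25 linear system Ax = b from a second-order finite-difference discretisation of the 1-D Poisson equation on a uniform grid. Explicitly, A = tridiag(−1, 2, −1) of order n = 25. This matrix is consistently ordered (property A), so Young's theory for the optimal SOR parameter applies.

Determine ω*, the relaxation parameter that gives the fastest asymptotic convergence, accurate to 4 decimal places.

ω* = 1.7849

½·tridiag(1,0,1) at n=25: λ_k = cos(kπ/26); max |λ| at k=1 ⇒ ρ_J = cos(π/26) ≈ 0.9927.
root = sin(π/26) = 0.12054  (since 1−cos² = sin²).
Young: ω* = 2/(1+√(1−ρ_J²)) = 2/(1+0.12054) = 2/1.12054 = 1.7849.
ρ_SOR = ω* − 1 = 1.7849 − 1 = 0.7849.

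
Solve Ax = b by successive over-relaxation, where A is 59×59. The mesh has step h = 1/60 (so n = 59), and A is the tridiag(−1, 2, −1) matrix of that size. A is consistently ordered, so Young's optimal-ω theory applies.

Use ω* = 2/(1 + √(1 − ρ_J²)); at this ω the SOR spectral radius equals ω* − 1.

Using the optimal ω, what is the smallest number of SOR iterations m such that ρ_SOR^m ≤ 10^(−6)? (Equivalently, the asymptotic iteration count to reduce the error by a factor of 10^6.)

[ρ_J] n=59: ρ(B_J) = cos(π/(n+1)) = cos(π/60) = 0.9986295.
√(1−ρ_J²) = |sin(π/60)| = 0.0523360
Young: ω* = 2/(1+√(1−ρ_J²)) = 2/(1+0.0523360) = 2/1.0523360 = 1.9005337.
[ρ_SOR] ω* − 1 = 0.9005337.
ρ_SOR^m ≤ 10^(−6) ⇔ m ≥ 6·ln10/(−ln 0.9005337) = 13.8155/0.104768 = 131.868; m = ⌈131.868⌉ = 132.

m = 132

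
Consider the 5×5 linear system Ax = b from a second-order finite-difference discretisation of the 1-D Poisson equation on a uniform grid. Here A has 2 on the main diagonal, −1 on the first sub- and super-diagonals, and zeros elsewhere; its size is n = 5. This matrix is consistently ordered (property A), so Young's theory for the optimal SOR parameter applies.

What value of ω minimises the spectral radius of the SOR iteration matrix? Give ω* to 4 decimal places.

ω* = 1.3333

[ρ_J] n=5: ρ(B_J) = cos(π/(n+1)) = cos(π/6) = 0.8660.
1 − cos²(π/6) = sin²(π/6) ⇒ √(1−ρ_J²) = sin(π/6) = 0.50000.
[ω*] 2 ÷ (1 + 0.50000) = 2 ÷ 1.50000 = 1.3333.
[ρ_SOR] ω* − 1 = 0.3333.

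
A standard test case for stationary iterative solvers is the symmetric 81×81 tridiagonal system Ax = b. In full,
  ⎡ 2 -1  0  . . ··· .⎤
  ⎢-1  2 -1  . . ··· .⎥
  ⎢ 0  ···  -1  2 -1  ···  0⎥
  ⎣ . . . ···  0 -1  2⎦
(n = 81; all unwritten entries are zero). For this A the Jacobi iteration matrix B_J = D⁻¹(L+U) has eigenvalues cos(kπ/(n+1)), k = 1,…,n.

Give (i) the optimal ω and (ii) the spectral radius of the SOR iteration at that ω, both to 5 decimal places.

spectrum of D⁻¹(L+U) = {cos(kπ/82) : 1≤k≤81}; ρ_J = cos(π/82) = 0.99927.
√(1−ρ_J²) = |sin(π/82)| = 0.038303
ω* = 2/(1 + 0.038303) = 2/1.038303 = 1.92622.
ρ_SOR = ω* − 1 ≈ 0.92622.

ω* = 1.92622, ρ_SOR = 0.92622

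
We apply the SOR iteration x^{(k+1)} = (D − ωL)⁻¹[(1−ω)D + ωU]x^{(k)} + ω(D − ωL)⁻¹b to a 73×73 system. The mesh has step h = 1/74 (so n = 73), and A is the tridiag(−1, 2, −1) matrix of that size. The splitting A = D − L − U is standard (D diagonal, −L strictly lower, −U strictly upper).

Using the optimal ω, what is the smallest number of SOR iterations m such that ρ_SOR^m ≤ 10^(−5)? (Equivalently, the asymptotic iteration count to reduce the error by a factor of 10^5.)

m = 136

[ρ_J] n=73: ρ(B_J) = cos(π/(n+1)) = cos(π/74) = 0.9990990.
root = sin(π/74) = 0.0424412  (since 1−cos² = sin²).
ω* = 2/(1+0.0424412) = 1.9185734
At ω = 1.9185734 every |λ(B_ω)| = ω−1, so ρ_SOR = 0.9185734.
ρ_SOR^m ≤ 10^(−5) ⇔ m ≥ 5·ln10/(−ln 0.9185734) = 11.5129/0.0849335 = 135.552; m = ⌈135.552⌉ = 136.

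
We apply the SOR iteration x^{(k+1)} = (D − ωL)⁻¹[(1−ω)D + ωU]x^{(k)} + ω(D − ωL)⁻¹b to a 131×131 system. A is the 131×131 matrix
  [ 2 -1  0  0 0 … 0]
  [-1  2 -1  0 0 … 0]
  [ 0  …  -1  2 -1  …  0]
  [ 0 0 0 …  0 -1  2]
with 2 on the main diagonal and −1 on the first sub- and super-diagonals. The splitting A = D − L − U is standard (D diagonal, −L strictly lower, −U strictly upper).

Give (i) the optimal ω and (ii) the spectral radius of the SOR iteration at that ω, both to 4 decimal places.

n=131: λ(B_J) = 1 − λ(A)/2 = cos(kπ/132); k=1 gives ρ_J = 0.9997.
root = sin(π/132) = 0.02380  (since 1−cos² = sin²).
So ω* = 2/1.02380 = 1.9535 (Young).
Hence ρ(B_{ω*}) = 1.9535 − 1 = 0.9535.

ω* = 1.9535, ρ_SOR = 0.9535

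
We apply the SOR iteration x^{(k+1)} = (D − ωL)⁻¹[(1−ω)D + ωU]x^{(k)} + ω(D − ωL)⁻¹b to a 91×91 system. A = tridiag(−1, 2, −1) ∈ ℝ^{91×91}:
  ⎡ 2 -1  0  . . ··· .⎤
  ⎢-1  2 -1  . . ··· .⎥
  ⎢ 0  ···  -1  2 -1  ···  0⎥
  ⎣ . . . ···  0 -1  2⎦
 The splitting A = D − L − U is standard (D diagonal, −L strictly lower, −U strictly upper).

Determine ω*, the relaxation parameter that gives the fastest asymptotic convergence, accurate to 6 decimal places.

ω* = 1.933972

ρ_J = max_k |cos(kπ/92)| = cos(π/92) = 0.999417
1 − cos²(π/92) = sin²(π/92) ⇒ √(1−ρ_J²) = sin(π/92) = 0.0341411.
ω* = 2/(1+0.0341411) = 1.933972
ρ(B_{ω*}) = ω*−1 = 0.933972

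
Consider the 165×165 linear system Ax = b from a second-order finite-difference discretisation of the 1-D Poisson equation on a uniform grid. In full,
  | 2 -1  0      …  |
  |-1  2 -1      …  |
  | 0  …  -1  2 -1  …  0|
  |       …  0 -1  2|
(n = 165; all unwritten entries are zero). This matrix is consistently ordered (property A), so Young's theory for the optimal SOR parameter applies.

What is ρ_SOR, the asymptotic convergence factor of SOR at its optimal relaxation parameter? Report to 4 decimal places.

ρ_SOR = 0.9629

spectrum of D⁻¹(L+U) = {cos(kπ/166) : 1≤k≤165}; ρ_J = cos(π/166) = 0.9998.
√(1−ρ_J²) simplifies to sin(π/166) = 0.01892.
[ω*] 2 ÷ (1 + 0.01892) = 2 ÷ 1.01892 = 1.9629.
[ρ_SOR] ω* − 1 = 0.9629.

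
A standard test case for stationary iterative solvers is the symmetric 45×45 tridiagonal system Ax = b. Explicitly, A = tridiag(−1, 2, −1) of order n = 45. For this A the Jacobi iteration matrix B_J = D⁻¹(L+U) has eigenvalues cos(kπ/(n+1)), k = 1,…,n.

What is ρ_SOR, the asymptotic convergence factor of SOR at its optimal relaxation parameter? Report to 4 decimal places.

ρ_SOR = 0.8722

[ρ_J] n=45: ρ(B_J) = cos(π/(n+1)) = cos(π/46) = 0.9977.
√(1−ρ_J²) simplifies to sin(π/46) = 0.06824.
ω* = 2/(1 + 0.06824) = 2/1.06824 = 1.8722.
and ρ(B_{ω*}) = 1.8722 − 1 = 0.8722.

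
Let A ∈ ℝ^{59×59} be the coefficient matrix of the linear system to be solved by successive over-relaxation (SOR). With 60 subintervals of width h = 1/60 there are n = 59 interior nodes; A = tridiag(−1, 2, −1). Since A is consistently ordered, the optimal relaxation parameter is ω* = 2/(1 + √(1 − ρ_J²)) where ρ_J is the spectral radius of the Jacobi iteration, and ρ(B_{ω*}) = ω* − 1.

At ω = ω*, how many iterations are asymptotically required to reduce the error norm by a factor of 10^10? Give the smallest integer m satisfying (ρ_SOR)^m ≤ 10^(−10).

m = 220

spectrum of D⁻¹(L+U) = {cos(kπ/60) : 1≤k≤59}; ρ_J = cos(π/60) = 0.9986295.
1 − cos²(π/60) = sin²(π/60) ⇒ √(1−ρ_J²) = sin(π/60) = 0.0523360.
So ω* = 2/1.0523360 = 1.9005337 (Young).
[ρ_SOR] ω* − 1 = 0.9005337.
Need (0.9005337)^m ≤ 10^(−10): m ≥ 10·ln10/|ln 0.9005337| = 23.0259/0.104768 = 219.780 ⇒ m = 220.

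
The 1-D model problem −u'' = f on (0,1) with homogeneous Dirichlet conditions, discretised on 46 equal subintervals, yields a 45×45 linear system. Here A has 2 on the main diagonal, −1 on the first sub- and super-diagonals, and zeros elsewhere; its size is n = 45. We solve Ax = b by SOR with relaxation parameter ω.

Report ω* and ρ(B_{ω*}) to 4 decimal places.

n=45: λ(B_J) = 1 − λ(A)/2 = cos(kπ/46); k=1 gives ρ_J = 0.9977.
root = sin(π/46) = 0.06824  (since 1−cos² = sin²).
Then 2/(1+√(1−ρ_J²)) = 2/(1+0.06824); ω* = 2/1.06824 = 1.8722.
ρ_SOR = ω* − 1 ≈ 0.8722.

ω* = 1.8722, ρ_SOR = 0.8722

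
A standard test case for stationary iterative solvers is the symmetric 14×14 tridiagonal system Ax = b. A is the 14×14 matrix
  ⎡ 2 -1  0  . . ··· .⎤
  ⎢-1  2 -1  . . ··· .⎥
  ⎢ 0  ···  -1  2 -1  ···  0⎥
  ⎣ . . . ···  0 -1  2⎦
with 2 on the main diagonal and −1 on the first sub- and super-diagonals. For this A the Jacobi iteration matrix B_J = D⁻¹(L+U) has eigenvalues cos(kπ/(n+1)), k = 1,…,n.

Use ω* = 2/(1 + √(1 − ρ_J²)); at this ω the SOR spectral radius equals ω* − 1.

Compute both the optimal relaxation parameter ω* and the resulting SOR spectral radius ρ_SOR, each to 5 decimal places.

ω* = 1.65575, ρ_SOR = 0.65575

With n=14, ρ(Jacobi) = cos(π/15) = 0.97815.
√(1−ρ_J²) simplifies to sin(π/15) = 0.207912.
[ω*] 2 ÷ (1 + 0.207912) = 2 ÷ 1.207912 = 1.65575.
At ω = 1.65575 every |λ(B_ω)| = ω−1, so ρ_SOR = 0.65575.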